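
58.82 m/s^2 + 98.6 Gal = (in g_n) 6.099. Check: 58.82 m/s^2 is already in m/s^2. 1 Gal = 0.01 m/s^2, so 98.6 Gal = 98.6 * 0.01 = 0.986 m/s^2. Sum: 58.82 + 0.986 = 59.806 m/s^2. 1 g_n = 9.80665 m/s^2, so 59.806 m/s^2 = 59.806 / 9.80665 = 6.0985148 g_n ≈ 6.099 g_n (4 s.f.).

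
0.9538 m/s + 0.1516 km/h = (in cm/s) 99.59. Check: 0.9538 m/s is already in m/s. 1 km/h = 0.27777778 m/s, so 0.1516 km/h = 0.1516 * 0.27777778 = 0.042111111 m/s. Sum: 0.9538 + 0.042111111 = 0.99591111 m/s. 1 cm/s = 0.01 m/s, so 0.99591111 m/s = 0.99591111 / 0.01 = 99.591111 cm/s ≈ 99.59 cm/s (4 s.f.).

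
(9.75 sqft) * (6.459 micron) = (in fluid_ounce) 1 sqft = 0.09290304 m^2, so 9.75 sqft = 9.75 * 0.09290304 = 0.90580464 m^2. 1 micron = 1e-06 m, so 6.459 micron = 6.459 * 1e-06 = 6.459e-06 m. Combine: 0.90580464 m^2 * 6.459e-06 m = 5.8505922e-06 m^3. 1 fluid_ounce = 2.957353e-05 m^3, so 5.8505922e-06 m^3 = 5.8505922e-06 / 2.957353e-05 = 0.19783206 fluid_ounce ≈ 0.1978 fluid_ounce (4 s.f.). Final answer: 0.1978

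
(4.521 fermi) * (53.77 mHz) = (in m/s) 2.431e-16. Check: 1 fermi = 1e-15 m, so 4.521 fermi = 4.521 * 1e-15 = 4.521e-15 m. 1 mHz = 0.001 Hz, so 53.77 mHz = 53.77 * 0.001 = 0.05377 Hz. Combine: 4.521e-15 m * 0.05377 Hz = 2.4309417e-16 m/s. Result: 2.4309417e-16 m/s ≈ 2.431e-16 m/s (4 s.f.).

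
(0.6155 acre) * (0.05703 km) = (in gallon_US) 1 acre = 4046.8564 m^2, so 0.6155 acre = 0.6155 * 4046.8564 = 2490.8401 m^2. 1 km = 1000 m, so 0.05703 km = 0.05703 * 1000 = 57.03 m. Combine: 2490.8401 m^2 * 57.03 m = 142052.61 m^3. 1 gallon_US = 0.0037854118 m^3, so 142052.61 m^3 = 142052.61 / 0.0037854118 = 37526330 gallon_US ≈ 3.753e+07 gallon_US (4 s.f.). Final answer: 3.753e+07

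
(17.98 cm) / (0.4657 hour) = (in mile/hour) 0.0002399. Check: 1 cm = 0.01 m, so 17.98 cm = 17.98 * 0.01 = 0.1798 m. 1 hour = 3600 s, so 0.4657 hour = 0.4657 * 3600 = 1676.52 s. Combine: 0.1798 m / 1676.52 s = 0.00010724596 m/s. 1 mile/hour = 0.44704 m/s, so 0.00010724596 m/s = 0.00010724596 / 0.44704 = 0.00023990238 mile/hour ≈ 0.0002399 mile/hour (4 s.f.).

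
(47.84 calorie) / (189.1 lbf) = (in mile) 1 calorie = 4.184 J, so 47.84 calorie = 47.84 * 4.184 = 200.16256 J. 1 lbf = 4.4482216 N, so 189.1 lbf = 189.1 * 4.4482216 = 841.15871 N. Combine: 200.16256 J / 841.15871 N = 0.23796052 m. 1 mile = 1609.344 m, so 0.23796052 m = 0.23796052 / 1609.344 = 0.00014786181 mile ≈ 0.0001479 mile (4 s.f.). Final answer: 0.0001479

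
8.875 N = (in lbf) 1.995. Check: 1 lbf = 4.4482216 N, so 8.875 N = 8.875 / 4.4482216 = 1.9951794 lbf ≈ 1.995 lbf (4 s.f.).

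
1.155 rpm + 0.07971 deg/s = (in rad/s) 0.1223. Check: 1 rpm = 0.10471976 rad/s, so 1.155 rpm = 1.155 * 0.10471976 = 0.12095132 rad/s. 1 deg/s = 0.017453293 rad/s, so 0.07971 deg/s = 0.07971 * 0.017453293 = 0.0013912019 rad/s. Sum: 0.12095132 + 0.0013912019 = 0.12234252 rad/s. Result: 0.12234252 rad/s ≈ 0.1223 rad/s (4 s.f.).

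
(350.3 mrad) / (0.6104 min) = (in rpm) 0.09134. Check: 1 mrad = 0.001 rad, so 350.3 mrad = 350.3 * 0.001 = 0.3503 rad. 1 min = 60 s, so 0.6104 min = 0.6104 * 60 = 36.624 s. Combine: 0.3503 rad / 36.624 s = 0.0095647663 rad/s. 1 rpm = 0.10471976 rad/s, so 0.0095647663 rad/s = 0.0095647663 / 0.10471976 = 0.09133679 rpm ≈ 0.09134 rpm (4 s.f.).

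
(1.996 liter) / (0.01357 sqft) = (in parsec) 5.131e-17. Check: 1 liter = 0.001 m^3, so 1.996 liter = 1.996 * 0.001 = 0.001996 m^3. 1 sqft = 0.09290304 m^2, so 0.01357 sqft = 0.01357 * 0.09290304 = 0.0012606943 m^2. Combine: 0.001996 m^3 / 0.0012606943 m^2 = 1.5832546 m. 1 parsec = 3.0856776e+16 m, so 1.5832546 m = 1.5832546 / 3.0856776e+16 = 5.1309788e-17 parsec ≈ 5.131e-17 parsec (4 s.f.).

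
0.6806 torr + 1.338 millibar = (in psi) 0.03257. Check: 1 torr = 133.32237 Pa, so 0.6806 torr = 0.6806 * 133.32237 = 90.739204 Pa. 1 millibar = 100 Pa, so 1.338 millibar = 1.338 * 100 = 133.8 Pa. Sum: 90.739204 + 133.8 = 224.5392 Pa. 1 psi = 6894.7573 Pa, so 224.5392 Pa = 224.5392 / 6894.7573 = 0.032566658 psi ≈ 0.03257 psi (4 s.f.).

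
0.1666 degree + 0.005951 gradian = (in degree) 0.172. Check: 1 degree = 0.017453293 rad, so 0.1666 degree = 0.1666 * 0.017453293 = 0.0029077185 rad. 1 gradian = 0.015707963 rad, so 0.005951 gradian = 0.005951 * 0.015707963 = 9.3478089e-05 rad. Sum: 0.0029077185 + 9.3478089e-05 = 0.0030011966 rad. 1 degree = 0.017453293 rad, so 0.0030011966 rad = 0.0030011966 / 0.017453293 = 0.1719559 degree ≈ 0.172 degree (4 s.f.).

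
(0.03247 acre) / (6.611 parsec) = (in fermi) 1 acre = 4046.8564 m^2, so 0.03247 acre = 0.03247 * 4046.8564 = 131.40143 m^2. 1 parsec = 3.0856776e+16 m, so 6.611 parsec = 6.611 * 3.0856776e+16 = 2.0399414e+17 m. Combine: 131.40143 m^2 / 2.0399414e+17 m = 6.4414314e-16 m. 1 fermi = 1e-15 m, so 6.4414314e-16 m = 6.4414314e-16 / 1e-15 = 0.64414314 fermi ≈ 0.6441 fermi (4 s.f.). Final answer: 0.6441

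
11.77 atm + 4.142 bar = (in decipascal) 1 atm = 101325 Pa, so 11.77 atm = 11.77 * 101325 = 1192595.2 Pa. 1 bar = 100000 Pa, so 4.142 bar = 4.142 * 100000 = 414200 Pa. Sum: 1192595.2 + 414200 = 1606795.2 Pa. 1 decipascal = 0.1 Pa, so 1606795.2 Pa = 1606795.2 / 0.1 = 16067952 decipascal ≈ 1.607e+07 decipascal (4 s.f.). Final answer: 1.607e+07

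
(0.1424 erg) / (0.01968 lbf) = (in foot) 1 erg = 1e-07 J, so 0.1424 erg = 0.1424 * 1e-07 = 1.424e-08 J. 1 lbf = 4.4482216 N, so 0.01968 lbf = 0.01968 * 4.4482216 = 0.087541001 N. Combine: 1.424e-08 J / 0.087541001 N = 1.6266663e-07 m. 1 foot = 0.3048 m, so 1.6266663e-07 m = 1.6266663e-07 / 0.3048 = 5.3368318e-07 foot ≈ 5.337e-07 foot (4 s.f.). Final answer: 5.337e-07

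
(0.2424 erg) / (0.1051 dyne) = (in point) 65.38. Check: 1 erg = 1e-07 J, so 0.2424 erg = 0.2424 * 1e-07 = 2.424e-08 J. 1 dyne = 1e-05 N, so 0.1051 dyne = 0.1051 * 1e-05 = 1.051e-06 N. Combine: 2.424e-08 J / 1.051e-06 N = 0.023063749 m. 1 point = 0.00035277778 m, so 0.023063749 m = 0.023063749 / 0.00035277778 = 65.377556 point ≈ 65.38 point (4 s.f.).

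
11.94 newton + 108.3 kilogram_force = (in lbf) 241.4. Check: 11.94 newton = 11.94 N. 1 kilogram_force = 9.80665 N, so 108.3 kilogram_force = 108.3 * 9.80665 = 1062.0602 N. Sum: 11.94 + 1062.0602 = 1074.0002 N. 1 lbf = 4.4482216 N, so 1074.0002 N = 1074.0002 / 4.4482216 = 241.44485 lbf ≈ 241.4 lbf (4 s.f.).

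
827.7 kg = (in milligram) 8.277e+08. Check: 1 milligram = 1e-06 kg, so 827.7 kg = 827.7 / 1e-06 = 8.277e+08 milligram.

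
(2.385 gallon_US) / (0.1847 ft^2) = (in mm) 1 gallon_US = 0.0037854118 m^3, so 2.385 gallon_US = 2.385 * 0.0037854118 = 0.0090282071 m^3. 1 ft^2 = 0.09290304 m^2, so 0.1847 ft^2 = 0.1847 * 0.09290304 = 0.017159191 m^2. Combine: 0.0090282071 m^3 / 0.017159191 m^2 = 0.52614409 m. 1 mm = 0.001 m, so 0.52614409 m = 0.52614409 / 0.001 = 526.14409 mm ≈ 526.1 mm (4 s.f.). Final answer: 526.1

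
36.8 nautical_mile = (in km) 68.15. Check: 1 nautical_mile = 1852 m, so 36.8 nautical_mile = 36.8 * 1852 = 68153.6 m. 1 km = 1000 m, so 68153.6 m = 68153.6 / 1000 = 68.1536 km ≈ 68.15 km (4 s.f.).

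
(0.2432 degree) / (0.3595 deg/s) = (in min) 1 degree = 0.017453293 rad, so 0.2432 degree = 0.2432 * 0.017453293 = 0.0042446407 rad. 1 deg/s = 0.017453293 rad/s, so 0.3595 deg/s = 0.3595 * 0.017453293 = 0.0062744587 rad/s. Combine: 0.0042446407 rad / 0.0062744587 rad/s = 0.67649513 s. 1 min = 60 s, so 0.67649513 s = 0.67649513 / 60 = 0.011274919 min ≈ 0.01127 min (4 s.f.). Final answer: 0.01127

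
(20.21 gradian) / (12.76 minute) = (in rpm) 0.00396. Check: 1 gradian = 0.015707963 rad, so 20.21 gradian = 20.21 * 0.015707963 = 0.31745794 rad. 1 minute = 60 s, so 12.76 minute = 12.76 * 60 = 765.6 s. Combine: 0.31745794 rad / 765.6 s = 0.00041465248 rad/s. 1 rpm = 0.10471976 rad/s, so 0.00041465248 rad/s = 0.00041465248 / 0.10471976 = 0.0039596395 rpm ≈ 0.00396 rpm (4 s.f.).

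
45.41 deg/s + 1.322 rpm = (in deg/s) 53.34. Check: 1 deg/s = 0.017453293 rad/s, so 45.41 deg/s = 45.41 * 0.017453293 = 0.79255401 rad/s. 1 rpm = 0.10471976 rad/s, so 1.322 rpm = 1.322 * 0.10471976 = 0.13843952 rad/s. Sum: 0.79255401 + 0.13843952 = 0.93099353 rad/s. 1 deg/s = 0.017453293 rad/s, so 0.93099353 rad/s = 0.93099353 / 0.017453293 = 53.342 deg/s ≈ 53.34 deg/s (4 s.f.).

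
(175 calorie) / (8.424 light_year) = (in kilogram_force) 9.368e-16. Check: 1 calorie = 4.184 J, so 175 calorie = 175 * 4.184 = 732.2 J. 1 light_year = 9.4607305e+15 m, so 8.424 light_year = 8.424 * 9.4607305e+15 = 7.9697194e+16 m. Combine: 732.2 J / 7.9697194e+16 m = 9.1872746e-15 N. 1 kilogram_force = 9.80665 N, so 9.1872746e-15 N = 9.1872746e-15 / 9.80665 = 9.3684128e-16 kilogram_force ≈ 9.368e-16 kilogram_force (4 s.f.).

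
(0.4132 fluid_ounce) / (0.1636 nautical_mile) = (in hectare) 4.033e-12. Check: 1 fluid_ounce = 2.957353e-05 m^3, so 0.4132 fluid_ounce = 0.4132 * 2.957353e-05 = 1.2219782e-05 m^3. 1 nautical_mile = 1852 m, so 0.1636 nautical_mile = 0.1636 * 1852 = 302.9872 m. Combine: 1.2219782e-05 m^3 / 302.9872 m = 4.0331019e-08 m^2. 1 hectare = 10000 m^2, so 4.0331019e-08 m^2 = 4.0331019e-08 / 10000 = 4.0331019e-12 hectare ≈ 4.033e-12 hectare (4 s.f.).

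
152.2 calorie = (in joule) 636.8. Check: 1 calorie = 4.184 J, so 152.2 calorie = 152.2 * 4.184 = 636.8048 J. 636.8048 J = 636.8048 joule ≈ 636.8 joule (4 s.f.).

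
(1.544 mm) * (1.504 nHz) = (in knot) 4.514e-12. Check: 1 mm = 0.001 m, so 1.544 mm = 1.544 * 0.001 = 0.001544 m. 1 nHz = 1e-09 Hz, so 1.504 nHz = 1.504 * 1e-09 = 1.504e-09 Hz. Combine: 0.001544 m * 1.504e-09 Hz = 2.322176e-12 m/s. 1 knot = 0.51444444 m/s, so 2.322176e-12 m/s = 2.322176e-12 / 0.51444444 = 4.513949e-12 knot ≈ 4.514e-12 knot (4 s.f.).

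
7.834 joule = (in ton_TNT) 7.834 joule = 7.834 J. 1 ton_TNT = 4.184e+09 J, so 7.834 J = 7.834 / 4.184e+09 = 1.8723709e-09 ton_TNT ≈ 1.872e-09 ton_TNT (4 s.f.). Final answer: 1.872e-09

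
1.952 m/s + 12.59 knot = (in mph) 1.952 m/s is already in m/s. 1 knot = 0.51444444 m/s, so 12.59 knot = 12.59 * 0.51444444 = 6.4768556 m/s. Sum: 1.952 + 6.4768556 = 8.4288556 m/s. 1 mph = 0.44704 m/s, so 8.4288556 m/s = 8.4288556 / 0.44704 = 18.854813 mph ≈ 18.85 mph (4 s.f.). Final answer: 18.85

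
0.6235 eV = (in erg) 1 eV = 1.6021766e-19 J, so 0.6235 eV = 0.6235 * 1.6021766e-19 = 9.9895713e-20 J. 1 erg = 1e-07 J, so 9.9895713e-20 J = 9.9895713e-20 / 1e-07 = 9.9895713e-13 erg ≈ 9.99e-13 erg (4 s.f.). Final answer: 9.99e-13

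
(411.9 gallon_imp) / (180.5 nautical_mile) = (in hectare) 1 gallon_imp = 0.00454609 m^3, so 411.9 gallon_imp = 411.9 * 0.00454609 = 1.8725345 m^3. 1 nautical_mile = 1852 m, so 180.5 nautical_mile = 180.5 * 1852 = 334286 m. Combine: 1.8725345 m^3 / 334286 m = 5.6015941e-06 m^2. 1 hectare = 10000 m^2, so 5.6015941e-06 m^2 = 5.6015941e-06 / 10000 = 5.6015941e-10 hectare ≈ 5.602e-10 hectare (4 s.f.). Final answer: 5.602e-10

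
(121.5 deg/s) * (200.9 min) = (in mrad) 2.556e+07. Check: 1 deg/s = 0.017453293 rad/s, so 121.5 deg/s = 121.5 * 0.017453293 = 2.120575 rad/s. 1 min = 60 s, so 200.9 min = 200.9 * 60 = 12054 s. Combine: 2.120575 rad/s * 12054 s = 25561.412 rad. 1 mrad = 0.001 rad, so 25561.412 rad = 25561.412 / 0.001 = 25561412 mrad ≈ 2.556e+07 mrad (4 s.f.).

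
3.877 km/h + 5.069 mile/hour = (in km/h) 12.03. Check: 1 km/h = 0.27777778 m/s, so 3.877 km/h = 3.877 * 0.27777778 = 1.0769444 m/s. 1 mile/hour = 0.44704 m/s, so 5.069 mile/hour = 5.069 * 0.44704 = 2.2660458 m/s. Sum: 1.0769444 + 2.2660458 = 3.3429902 m/s. 1 km/h = 0.27777778 m/s, so 3.3429902 m/s = 3.3429902 / 0.27777778 = 12.034765 km/h ≈ 12.03 km/h (4 s.f.).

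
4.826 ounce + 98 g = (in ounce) 1 ounce = 0.028349523 kg, so 4.826 ounce = 4.826 * 0.028349523 = 0.1368148 kg. 1 g = 0.001 kg, so 98 g = 98 * 0.001 = 0.098 kg. Sum: 0.1368148 + 0.098 = 0.2348148 kg. 1 ounce = 0.028349523 kg, so 0.2348148 kg = 0.2348148 / 0.028349523 = 8.2828483 ounce ≈ 8.283 ounce (4 s.f.). Final answer: 8.283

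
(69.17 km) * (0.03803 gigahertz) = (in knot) 1 km = 1000 m, so 69.17 km = 69.17 * 1000 = 69170 m. 1 gigahertz = 1e+09 Hz, so 0.03803 gigahertz = 0.03803 * 1e+09 = 38030000 Hz. Combine: 69170 m * 38030000 Hz = 2.6305351e+12 m/s. 1 knot = 0.51444444 m/s, so 2.6305351e+12 m/s = 2.6305351e+12 / 0.51444444 = 5.1133512e+12 knot ≈ 5.113e+12 knot (4 s.f.). Final answer: 5.113e+12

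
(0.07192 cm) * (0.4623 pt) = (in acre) 2.898e-11. Check: 1 cm = 0.01 m, so 0.07192 cm = 0.07192 * 0.01 = 0.0007192 m. 1 pt = 0.00035277778 m, so 0.4623 pt = 0.4623 * 0.00035277778 = 0.00016308917 m. Combine: 0.0007192 m * 0.00016308917 m = 1.1729373e-07 m^2. 1 acre = 4046.8564 m^2, so 1.1729373e-07 m^2 = 1.1729373e-07 / 4046.8564 = 2.8983912e-11 acre ≈ 2.898e-11 acre (4 s.f.).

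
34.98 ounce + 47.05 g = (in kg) 1 ounce = 0.028349523 kg, so 34.98 ounce = 34.98 * 0.028349523 = 0.99166632 kg. 1 g = 0.001 kg, so 47.05 g = 47.05 * 0.001 = 0.04705 kg. Sum: 0.99166632 + 0.04705 = 1.0387163 kg. Result: 1.0387163 kg ≈ 1.039 kg (4 s.f.). Final answer: 1.039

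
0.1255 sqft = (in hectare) 1 sqft = 0.09290304 m^2, so 0.1255 sqft = 0.1255 * 0.09290304 = 0.011659332 m^2. 1 hectare = 10000 m^2, so 0.011659332 m^2 = 0.011659332 / 10000 = 1.1659332e-06 hectare ≈ 1.166e-06 hectare (4 s.f.). Final answer: 1.166e-06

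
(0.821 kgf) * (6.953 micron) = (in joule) 5.598e-05. Check: 1 kgf = 9.80665 N, so 0.821 kgf = 0.821 * 9.80665 = 8.0512596 N. 1 micron = 1e-06 m, so 6.953 micron = 6.953 * 1e-06 = 6.953e-06 m. Combine: 8.0512596 N * 6.953e-06 m = 5.5980408e-05 J. 5.5980408e-05 J = 5.5980408e-05 joule ≈ 5.598e-05 joule (4 s.f.).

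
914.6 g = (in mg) 1 g = 0.001 kg, so 914.6 g = 914.6 * 0.001 = 0.9146 kg. 1 mg = 1e-06 kg, so 0.9146 kg = 0.9146 / 1e-06 = 914600 mg ≈ 9.146e+05 mg (4 s.f.). Final answer: 9.146e+05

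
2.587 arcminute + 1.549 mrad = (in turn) 1 arcminute = 0.00029088821 rad, so 2.587 arcminute = 2.587 * 0.00029088821 = 0.0007525278 rad. 1 mrad = 0.001 rad, so 1.549 mrad = 1.549 * 0.001 = 0.001549 rad. Sum: 0.0007525278 + 0.001549 = 0.0023015278 rad. 1 turn = 6.2831853 rad, so 0.0023015278 rad = 0.0023015278 / 6.2831853 = 0.00036629953 turn ≈ 0.0003663 turn (4 s.f.). Final answer: 0.0003663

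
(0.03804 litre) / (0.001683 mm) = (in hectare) 0.00226. Check: 1 litre = 0.001 m^3, so 0.03804 litre = 0.03804 * 0.001 = 3.804e-05 m^3. 1 mm = 0.001 m, so 0.001683 mm = 0.001683 * 0.001 = 1.683e-06 m. Combine: 3.804e-05 m^3 / 1.683e-06 m = 22.602496 m^2. 1 hectare = 10000 m^2, so 22.602496 m^2 = 22.602496 / 10000 = 0.0022602496 hectare ≈ 0.00226 hectare (4 s.f.).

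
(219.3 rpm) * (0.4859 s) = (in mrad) 1 rpm = 0.10471976 rad/s, so 219.3 rpm = 219.3 * 0.10471976 = 22.965042 rad/s. 0.4859 s is already in s. Combine: 22.965042 rad/s * 0.4859 s = 11.158714 rad. 1 mrad = 0.001 rad, so 11.158714 rad = 11.158714 / 0.001 = 11158.714 mrad ≈ 1.116e+04 mrad (4 s.f.). Final answer: 1.116e+04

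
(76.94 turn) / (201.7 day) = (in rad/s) 2.774e-05. Check: 1 turn = 6.2831853 rad, so 76.94 turn = 76.94 * 6.2831853 = 483.42828 rad. 1 day = 86400 s, so 201.7 day = 201.7 * 86400 = 17426880 s. Combine: 483.42828 rad / 17426880 s = 2.774038e-05 rad/s. Result: 2.774038e-05 rad/s ≈ 2.774e-05 rad/s (4 s.f.).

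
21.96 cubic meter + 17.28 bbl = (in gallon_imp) 21.96 cubic meter = 21.96 m^3. 1 bbl = 0.15898729 m^3, so 17.28 bbl = 17.28 * 0.15898729 = 2.7473005 m^3. Sum: 21.96 + 2.7473005 = 24.7073 m^3. 1 gallon_imp = 0.00454609 m^3, so 24.7073 m^3 = 24.7073 / 0.00454609 = 5434.8463 gallon_imp ≈ 5435 gallon_imp (4 s.f.). Final answer: 5435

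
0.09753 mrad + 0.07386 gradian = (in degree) 1 mrad = 0.001 rad, so 0.09753 mrad = 0.09753 * 0.001 = 9.753e-05 rad. 1 gradian = 0.015707963 rad, so 0.07386 gradian = 0.07386 * 0.015707963 = 0.0011601902 rad. Sum: 9.753e-05 + 0.0011601902 = 0.0012577202 rad. 1 degree = 0.017453293 rad, so 0.0012577202 rad = 0.0012577202 / 0.017453293 = 0.072062057 degree ≈ 0.07206 degree (4 s.f.). Final answer: 0.07206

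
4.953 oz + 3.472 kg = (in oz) 1 oz = 0.028349523 kg, so 4.953 oz = 4.953 * 0.028349523 = 0.14041519 kg. 3.472 kg is already in kg. Sum: 0.14041519 + 3.472 = 3.6124152 kg. 1 oz = 0.028349523 kg, so 3.6124152 kg = 3.6124152 / 0.028349523 = 127.4242 oz ≈ 127.4 oz (4 s.f.). Final answer: 127.4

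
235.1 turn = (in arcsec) 3.047e+08. Check: 1 turn = 6.2831853 rad, so 235.1 turn = 235.1 * 6.2831853 = 1477.1769 rad. 1 arcsec = 4.8481368e-06 rad, so 1477.1769 rad = 1477.1769 / 4.8481368e-06 = 3.046896e+08 arcsec ≈ 3.047e+08 arcsec (4 s.f.).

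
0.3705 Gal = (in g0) 0.0003778. Check: 1 Gal = 0.01 m/s^2, so 0.3705 Gal = 0.3705 * 0.01 = 0.003705 m/s^2. 1 g0 = 9.80665 m/s^2, so 0.003705 m/s^2 = 0.003705 / 9.80665 = 0.00037780486 g0 ≈ 0.0003778 g0 (4 s.f.).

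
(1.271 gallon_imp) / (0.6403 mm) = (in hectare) 1 gallon_imp = 0.00454609 m^3, so 1.271 gallon_imp = 1.271 * 0.00454609 = 0.0057780804 m^3. 1 mm = 0.001 m, so 0.6403 mm = 0.6403 * 0.001 = 0.0006403 m. Combine: 0.0057780804 m^3 / 0.0006403 m = 9.0240206 m^2. 1 hectare = 10000 m^2, so 9.0240206 m^2 = 9.0240206 / 10000 = 0.00090240206 hectare ≈ 0.0009024 hectare (4 s.f.). Final answer: 0.0009024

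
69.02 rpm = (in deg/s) 414.1. Check: 1 rpm = 0.10471976 rad/s, so 69.02 rpm = 69.02 * 0.10471976 = 7.2277575 rad/s. 1 deg/s = 0.017453293 rad/s, so 7.2277575 rad/s = 7.2277575 / 0.017453293 = 414.12 deg/s ≈ 414.1 deg/s (4 s.f.).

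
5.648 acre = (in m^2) 1 acre = 4046.8564 m^2, so 5.648 acre = 5.648 * 4046.8564 = 22856.645 m^2. Result: 22856.645 m^2 ≈ 2.286e+04 m^2 (4 s.f.). Final answer: 2.286e+04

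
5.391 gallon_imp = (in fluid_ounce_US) 1 gallon_imp = 0.00454609 m^3, so 5.391 gallon_imp = 5.391 * 0.00454609 = 0.024507971 m^3. 1 fluid_ounce_US = 2.957353e-05 m^3, so 0.024507971 m^3 = 0.024507971 / 2.957353e-05 = 828.71309 fluid_ounce_US ≈ 828.7 fluid_ounce_US (4 s.f.). Final answer: 828.7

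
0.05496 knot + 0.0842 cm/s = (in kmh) 1 knot = 0.51444444 m/s, so 0.05496 knot = 0.05496 * 0.51444444 = 0.028273867 m/s. 1 cm/s = 0.01 m/s, so 0.0842 cm/s = 0.0842 * 0.01 = 0.000842 m/s. Sum: 0.028273867 + 0.000842 = 0.029115867 m/s. 1 kmh = 0.27777778 m/s, so 0.029115867 m/s = 0.029115867 / 0.27777778 = 0.10481712 kmh ≈ 0.1048 kmh (4 s.f.). Final answer: 0.1048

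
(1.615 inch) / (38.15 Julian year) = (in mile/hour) 1 inch = 0.0254 m, so 1.615 inch = 1.615 * 0.0254 = 0.041021 m. 1 Julian year = 31557600 s, so 38.15 Julian year = 38.15 * 31557600 = 1.2039224e+09 s. Combine: 0.041021 m / 1.2039224e+09 s = 3.4072793e-11 m/s. 1 mile/hour = 0.44704 m/s, so 3.4072793e-11 m/s = 3.4072793e-11 / 0.44704 = 7.6218667e-11 mile/hour ≈ 7.622e-11 mile/hour (4 s.f.). Final answer: 7.622e-11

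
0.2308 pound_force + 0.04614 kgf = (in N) 1 pound_force = 4.4482216 N, so 0.2308 pound_force = 0.2308 * 4.4482216 = 1.0266495 N. 1 kgf = 9.80665 N, so 0.04614 kgf = 0.04614 * 9.80665 = 0.45247883 N. Sum: 1.0266495 + 0.45247883 = 1.4791284 N. Result: 1.4791284 N ≈ 1.479 N (4 s.f.). Final answer: 1.479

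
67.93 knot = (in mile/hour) 78.17. Check: 1 knot = 0.51444444 m/s, so 67.93 knot = 67.93 * 0.51444444 = 34.946211 m/s. 1 mile/hour = 0.44704 m/s, so 34.946211 m/s = 34.946211 / 0.44704 = 78.172448 mile/hour ≈ 78.17 mile/hour (4 s.f.).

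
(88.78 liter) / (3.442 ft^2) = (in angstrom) 1 liter = 0.001 m^3, so 88.78 liter = 88.78 * 0.001 = 0.08878 m^3. 1 ft^2 = 0.09290304 m^2, so 3.442 ft^2 = 3.442 * 0.09290304 = 0.31977226 m^2. Combine: 0.08878 m^3 / 0.31977226 m^2 = 0.27763509 m. 1 angstrom = 1e-10 m, so 0.27763509 m = 0.27763509 / 1e-10 = 2.7763509e+09 angstrom ≈ 2.776e+09 angstrom (4 s.f.). Final answer: 2.776e+09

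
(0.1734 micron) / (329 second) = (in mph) 1.179e-09. Check: 1 micron = 1e-06 m, so 0.1734 micron = 0.1734 * 1e-06 = 1.734e-07 m. 329 second = 329 s. Combine: 1.734e-07 m / 329 s = 5.2705167e-10 m/s. 1 mph = 0.44704 m/s, so 5.2705167e-10 m/s = 5.2705167e-10 / 0.44704 = 1.178981e-09 mph ≈ 1.179e-09 mph (4 s.f.).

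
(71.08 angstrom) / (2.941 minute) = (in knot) 7.83e-11. Check: 1 angstrom = 1e-10 m, so 71.08 angstrom = 71.08 * 1e-10 = 7.108e-09 m. 1 minute = 60 s, so 2.941 minute = 2.941 * 60 = 176.46 s. Combine: 7.108e-09 m / 176.46 s = 4.0281084e-11 m/s. 1 knot = 0.51444444 m/s, so 4.0281084e-11 m/s = 4.0281084e-11 / 0.51444444 = 7.8300162e-11 knot ≈ 7.83e-11 knot (4 s.f.).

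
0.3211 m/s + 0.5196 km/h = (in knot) 0.3211 m/s is already in m/s. 1 km/h = 0.27777778 m/s, so 0.5196 km/h = 0.5196 * 0.27777778 = 0.14433333 m/s. Sum: 0.3211 + 0.14433333 = 0.46543333 m/s. 1 knot = 0.51444444 m/s, so 0.46543333 m/s = 0.46543333 / 0.51444444 = 0.90473002 knot ≈ 0.9047 knot (4 s.f.). Final answer: 0.9047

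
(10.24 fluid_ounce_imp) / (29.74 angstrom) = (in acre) 1 fluid_ounce_imp = 2.8413063e-05 m^3, so 10.24 fluid_ounce_imp = 10.24 * 2.8413063e-05 = 0.00029094976 m^3. 1 angstrom = 1e-10 m, so 29.74 angstrom = 29.74 * 1e-10 = 2.974e-09 m. Combine: 0.00029094976 m^3 / 2.974e-09 m = 97831.123 m^2. 1 acre = 4046.8564 m^2, so 97831.123 m^2 = 97831.123 / 4046.8564 = 24.174597 acre ≈ 24.17 acre (4 s.f.). Final answer: 24.17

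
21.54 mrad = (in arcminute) 1 mrad = 0.001 rad, so 21.54 mrad = 21.54 * 0.001 = 0.02154 rad. 1 arcminute = 0.00029088821 rad, so 0.02154 rad = 0.02154 / 0.00029088821 = 74.049065 arcminute ≈ 74.05 arcminute (4 s.f.). Final answer: 74.05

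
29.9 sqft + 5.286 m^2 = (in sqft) 86.8. Check: 1 sqft = 0.09290304 m^2, so 29.9 sqft = 29.9 * 0.09290304 = 2.7778009 m^2. 5.286 m^2 is already in m^2. Sum: 2.7778009 + 5.286 = 8.0638009 m^2. 1 sqft = 0.09290304 m^2, so 8.0638009 m^2 = 8.0638009 / 0.09290304 = 86.79803 sqft ≈ 86.8 sqft (4 s.f.).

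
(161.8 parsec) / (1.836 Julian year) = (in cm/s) 8.617e+12. Check: 1 parsec = 3.0856776e+16 m, so 161.8 parsec = 161.8 * 3.0856776e+16 = 4.9926263e+18 m. 1 Julian year = 31557600 s, so 1.836 Julian year = 1.836 * 31557600 = 57939754 s. Combine: 4.9926263e+18 m / 57939754 s = 8.6169271e+10 m/s. 1 cm/s = 0.01 m/s, so 8.6169271e+10 m/s = 8.6169271e+10 / 0.01 = 8.6169271e+12 cm/s ≈ 8.617e+12 cm/s (4 s.f.).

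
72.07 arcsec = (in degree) 1 arcsec = 4.8481368e-06 rad, so 72.07 arcsec = 72.07 * 4.8481368e-06 = 0.00034940522 rad. 1 degree = 0.017453293 rad, so 0.00034940522 rad = 0.00034940522 / 0.017453293 = 0.020019444 degree ≈ 0.02002 degree (4 s.f.). Final answer: 0.02002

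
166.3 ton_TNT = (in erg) 6.958e+18. Check: 1 ton_TNT = 4.184e+09 J, so 166.3 ton_TNT = 166.3 * 4.184e+09 = 6.957992e+11 J. 1 erg = 1e-07 J, so 6.957992e+11 J = 6.957992e+11 / 1e-07 = 6.957992e+18 erg ≈ 6.958e+18 erg (4 s.f.).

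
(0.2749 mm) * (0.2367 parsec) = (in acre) 1 mm = 0.001 m, so 0.2749 mm = 0.2749 * 0.001 = 0.0002749 m. 1 parsec = 3.0856776e+16 m, so 0.2367 parsec = 0.2367 * 3.0856776e+16 = 7.3037988e+15 m. Combine: 0.0002749 m * 7.3037988e+15 m = 2.0078143e+12 m^2. 1 acre = 4046.8564 m^2, so 2.0078143e+12 m^2 = 2.0078143e+12 / 4046.8564 = 4.9614172e+08 acre ≈ 4.961e+08 acre (4 s.f.). Final answer: 4.961e+08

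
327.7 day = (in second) 2.831e+07. Check: 1 day = 86400 s, so 327.7 day = 327.7 * 86400 = 28313280 s. 28313280 s = 28313280 second ≈ 2.831e+07 second (4 s.f.).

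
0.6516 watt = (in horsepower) 0.6516 watt = 0.6516 W. 1 horsepower = 745.69987 W, so 0.6516 W = 0.6516 / 745.69987 = 0.00087380999 horsepower ≈ 0.0008738 horsepower (4 s.f.). Final answer: 0.0008738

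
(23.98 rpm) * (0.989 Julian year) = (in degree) 4.491e+09. Check: 1 rpm = 0.10471976 rad/s, so 23.98 rpm = 23.98 * 0.10471976 = 2.5111797 rad/s. 1 Julian year = 31557600 s, so 0.989 Julian year = 0.989 * 31557600 = 31210466 s. Combine: 2.5111797 rad/s * 31210466 s = 78375091 rad. 1 degree = 0.017453293 rad, so 78375091 rad = 78375091 / 0.017453293 = 4.4905619e+09 degree ≈ 4.491e+09 degree (4 s.f.).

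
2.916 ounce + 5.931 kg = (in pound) 1 ounce = 0.028349523 kg, so 2.916 ounce = 2.916 * 0.028349523 = 0.082667209 kg. 5.931 kg is already in kg. Sum: 0.082667209 + 5.931 = 6.0136672 kg. 1 pound = 0.45359237 kg, so 6.0136672 kg = 6.0136672 / 0.45359237 = 13.257867 pound ≈ 13.26 pound (4 s.f.). Final answer: 13.26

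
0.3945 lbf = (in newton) 1.755. Check: 1 lbf = 4.4482216 N, so 0.3945 lbf = 0.3945 * 4.4482216 = 1.7548234 N. 1.7548234 N = 1.7548234 newton ≈ 1.755 newton (4 s.f.).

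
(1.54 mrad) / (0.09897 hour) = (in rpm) 1 mrad = 0.001 rad, so 1.54 mrad = 1.54 * 0.001 = 0.00154 rad. 1 hour = 3600 s, so 0.09897 hour = 0.09897 * 3600 = 356.292 s. Combine: 0.00154 rad / 356.292 s = 4.3222974e-06 rad/s. 1 rpm = 0.10471976 rad/s, so 4.3222974e-06 rad/s = 4.3222974e-06 / 0.10471976 = 4.12749e-05 rpm ≈ 4.127e-05 rpm (4 s.f.). Final answer: 4.127e-05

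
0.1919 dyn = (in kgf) 1.957e-07. Check: 1 dyn = 1e-05 N, so 0.1919 dyn = 0.1919 * 1e-05 = 1.919e-06 N. 1 kgf = 9.80665 N, so 1.919e-06 N = 1.919e-06 / 9.80665 = 1.9568354e-07 kgf ≈ 1.957e-07 kgf (4 s.f.).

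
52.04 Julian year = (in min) 2.737e+07. Check: 1 Julian year = 31557600 s, so 52.04 Julian year = 52.04 * 31557600 = 1.6422575e+09 s. 1 min = 60 s, so 1.6422575e+09 s = 1.6422575e+09 / 60 = 27370958 min ≈ 2.737e+07 min (4 s.f.).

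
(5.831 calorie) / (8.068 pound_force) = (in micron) 6.798e+05. Check: 1 calorie = 4.184 J, so 5.831 calorie = 5.831 * 4.184 = 24.396904 J. 1 pound_force = 4.4482216 N, so 8.068 pound_force = 8.068 * 4.4482216 = 35.888252 N. Combine: 24.396904 J / 35.888252 N = 0.67980196 m. 1 micron = 1e-06 m, so 0.67980196 m = 0.67980196 / 1e-06 = 679801.96 micron ≈ 6.798e+05 micron (4 s.f.).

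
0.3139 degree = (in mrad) 1 degree = 0.017453293 rad, so 0.3139 degree = 0.3139 * 0.017453293 = 0.0054785885 rad. 1 mrad = 0.001 rad, so 0.0054785885 rad = 0.0054785885 / 0.001 = 5.4785885 mrad ≈ 5.479 mrad (4 s.f.). Final answer: 5.479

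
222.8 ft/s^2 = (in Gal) 6791. Check: 1 ft/s^2 = 0.3048 m/s^2, so 222.8 ft/s^2 = 222.8 * 0.3048 = 67.90944 m/s^2. 1 Gal = 0.01 m/s^2, so 67.90944 m/s^2 = 67.90944 / 0.01 = 6790.944 Gal ≈ 6791 Gal (4 s.f.).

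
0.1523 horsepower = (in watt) 113.6. Check: 1 horsepower = 745.69987 W, so 0.1523 horsepower = 0.1523 * 745.69987 = 113.57009 W. 113.57009 W = 113.57009 watt ≈ 113.6 watt (4 s.f.).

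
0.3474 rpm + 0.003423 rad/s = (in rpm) 1 rpm = 0.10471976 rad/s, so 0.3474 rpm = 0.3474 * 0.10471976 = 0.036379643 rad/s. 0.003423 rad/s is already in rad/s. Sum: 0.036379643 + 0.003423 = 0.039802643 rad/s. 1 rpm = 0.10471976 rad/s, so 0.039802643 rad/s = 0.039802643 / 0.10471976 = 0.38008724 rpm ≈ 0.3801 rpm (4 s.f.). Final answer: 0.3801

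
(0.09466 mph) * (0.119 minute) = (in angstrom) 3.021e+09. Check: 1 mph = 0.44704 m/s, so 0.09466 mph = 0.09466 * 0.44704 = 0.042316806 m/s. 1 minute = 60 s, so 0.119 minute = 0.119 * 60 = 7.14 s. Combine: 0.042316806 m/s * 7.14 s = 0.302142 m. 1 angstrom = 1e-10 m, so 0.302142 m = 0.302142 / 1e-10 = 3.02142e+09 angstrom ≈ 3.021e+09 angstrom (4 s.f.).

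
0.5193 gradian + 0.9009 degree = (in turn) 1 gradian = 0.015707963 rad, so 0.5193 gradian = 0.5193 * 0.015707963 = 0.0081571453 rad. 1 degree = 0.017453293 rad, so 0.9009 degree = 0.9009 * 0.017453293 = 0.015723671 rad. Sum: 0.0081571453 + 0.015723671 = 0.023880817 rad. 1 turn = 6.2831853 rad, so 0.023880817 rad = 0.023880817 / 6.2831853 = 0.00380075 turn ≈ 0.003801 turn (4 s.f.). Final answer: 0.003801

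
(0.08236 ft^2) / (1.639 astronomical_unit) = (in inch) 1 ft^2 = 0.09290304 m^2, so 0.08236 ft^2 = 0.08236 * 0.09290304 = 0.0076514944 m^2. 1 astronomical_unit = 1.4959787e+11 m, so 1.639 astronomical_unit = 1.639 * 1.4959787e+11 = 2.4519091e+11 m. Combine: 0.0076514944 m^2 / 2.4519091e+11 m = 3.1206273e-14 m. 1 inch = 0.0254 m, so 3.1206273e-14 m = 3.1206273e-14 / 0.0254 = 1.2285934e-12 inch ≈ 1.229e-12 inch (4 s.f.). Final answer: 1.229e-12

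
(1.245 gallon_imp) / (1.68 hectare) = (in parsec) 1.092e-23. Check: 1 gallon_imp = 0.00454609 m^3, so 1.245 gallon_imp = 1.245 * 0.00454609 = 0.0056598821 m^3. 1 hectare = 10000 m^2, so 1.68 hectare = 1.68 * 10000 = 16800 m^2. Combine: 0.0056598821 m^3 / 16800 m^2 = 3.3689774e-07 m. 1 parsec = 3.0856776e+16 m, so 3.3689774e-07 m = 3.3689774e-07 / 3.0856776e+16 = 1.0918112e-23 parsec ≈ 1.092e-23 parsec (4 s.f.).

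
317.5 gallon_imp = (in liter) 1443. Check: 1 gallon_imp = 0.00454609 m^3, so 317.5 gallon_imp = 317.5 * 0.00454609 = 1.4433836 m^3. 1 liter = 0.001 m^3, so 1.4433836 m^3 = 1.4433836 / 0.001 = 1443.3836 liter ≈ 1443 liter (4 s.f.).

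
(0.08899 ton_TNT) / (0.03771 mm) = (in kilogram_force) 1.007e+12. Check: 1 ton_TNT = 4.184e+09 J, so 0.08899 ton_TNT = 0.08899 * 4.184e+09 = 3.7233416e+08 J. 1 mm = 0.001 m, so 0.03771 mm = 0.03771 * 0.001 = 3.771e-05 m. Combine: 3.7233416e+08 J / 3.771e-05 m = 9.8736187e+12 N. 1 kilogram_force = 9.80665 N, so 9.8736187e+12 N = 9.8736187e+12 / 9.80665 = 1.0068289e+12 kilogram_force ≈ 1.007e+12 kilogram_force (4 s.f.).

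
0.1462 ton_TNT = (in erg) 1 ton_TNT = 4.184e+09 J, so 0.1462 ton_TNT = 0.1462 * 4.184e+09 = 6.117008e+08 J. 1 erg = 1e-07 J, so 6.117008e+08 J = 6.117008e+08 / 1e-07 = 6.117008e+15 erg ≈ 6.117e+15 erg (4 s.f.). Final answer: 6.117e+15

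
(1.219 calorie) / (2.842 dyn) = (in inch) 7.065e+06. Check: 1 calorie = 4.184 J, so 1.219 calorie = 1.219 * 4.184 = 5.100296 J. 1 dyn = 1e-05 N, so 2.842 dyn = 2.842 * 1e-05 = 2.842e-05 N. Combine: 5.100296 J / 2.842e-05 N = 179461.51 m. 1 inch = 0.0254 m, so 179461.51 m = 179461.51 / 0.0254 = 7065413.6 inch ≈ 7.065e+06 inch (4 s.f.).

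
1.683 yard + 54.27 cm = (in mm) 2082. Check: 1 yard = 0.9144 m, so 1.683 yard = 1.683 * 0.9144 = 1.5389352 m. 1 cm = 0.01 m, so 54.27 cm = 54.27 * 0.01 = 0.5427 m. Sum: 1.5389352 + 0.5427 = 2.0816352 m. 1 mm = 0.001 m, so 2.0816352 m = 2.0816352 / 0.001 = 2081.6352 mm ≈ 2082 mm (4 s.f.).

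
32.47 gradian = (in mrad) 1 gradian = 0.015707963 rad, so 32.47 gradian = 32.47 * 0.015707963 = 0.51003757 rad. 1 mrad = 0.001 rad, so 0.51003757 rad = 0.51003757 / 0.001 = 510.03757 mrad ≈ 510 mrad (4 s.f.). Final answer: 510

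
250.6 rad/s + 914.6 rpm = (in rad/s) 250.6 rad/s is already in rad/s. 1 rpm = 0.10471976 rad/s, so 914.6 rpm = 914.6 * 0.10471976 = 95.776688 rad/s. Sum: 250.6 + 95.776688 = 346.37669 rad/s. Result: 346.37669 rad/s ≈ 346.4 rad/s (4 s.f.). Final answer: 346.4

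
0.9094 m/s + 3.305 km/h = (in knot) 0.9094 m/s is already in m/s. 1 km/h = 0.27777778 m/s, so 3.305 km/h = 3.305 * 0.27777778 = 0.91805556 m/s. Sum: 0.9094 + 0.91805556 = 1.8274556 m/s. 1 knot = 0.51444444 m/s, so 1.8274556 m/s = 1.8274556 / 0.51444444 = 3.5522894 knot ≈ 3.552 knot (4 s.f.). Final answer: 3.552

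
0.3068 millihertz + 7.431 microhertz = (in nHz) 1 millihertz = 0.001 Hz, so 0.3068 millihertz = 0.3068 * 0.001 = 0.0003068 Hz. 1 microhertz = 1e-06 Hz, so 7.431 microhertz = 7.431 * 1e-06 = 7.431e-06 Hz. Sum: 0.0003068 + 7.431e-06 = 0.000314231 Hz. 1 nHz = 1e-09 Hz, so 0.000314231 Hz = 0.000314231 / 1e-09 = 314231 nHz ≈ 3.142e+05 nHz (4 s.f.). Final answer: 3.142e+05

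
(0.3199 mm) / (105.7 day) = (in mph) 1 mm = 0.001 m, so 0.3199 mm = 0.3199 * 0.001 = 0.0003199 m. 1 day = 86400 s, so 105.7 day = 105.7 * 86400 = 9132480 s. Combine: 0.0003199 m / 9132480 s = 3.502882e-11 m/s. 1 mph = 0.44704 m/s, so 3.502882e-11 m/s = 3.502882e-11 / 0.44704 = 7.8357239e-11 mph ≈ 7.836e-11 mph (4 s.f.). Final answer: 7.836e-11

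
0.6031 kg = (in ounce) 21.27. Check: 1 ounce = 0.028349523 kg, so 0.6031 kg = 0.6031 / 0.028349523 = 21.273726 ounce ≈ 21.27 ounce (4 s.f.).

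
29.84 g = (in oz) 1 g = 0.001 kg, so 29.84 g = 29.84 * 0.001 = 0.02984 kg. 1 oz = 0.028349523 kg, so 0.02984 kg = 0.02984 / 0.028349523 = 1.052575 oz ≈ 1.053 oz (4 s.f.). Final answer: 1.053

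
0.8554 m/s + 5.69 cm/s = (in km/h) 3.284. Check: 0.8554 m/s is already in m/s. 1 cm/s = 0.01 m/s, so 5.69 cm/s = 5.69 * 0.01 = 0.0569 m/s. Sum: 0.8554 + 0.0569 = 0.9123 m/s. 1 km/h = 0.27777778 m/s, so 0.9123 m/s = 0.9123 / 0.27777778 = 3.28428 km/h ≈ 3.284 km/h (4 s.f.).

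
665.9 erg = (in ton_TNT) 1.592e-14. Check: 1 erg = 1e-07 J, so 665.9 erg = 665.9 * 1e-07 = 6.659e-05 J. 1 ton_TNT = 4.184e+09 J, so 6.659e-05 J = 6.659e-05 / 4.184e+09 = 1.5915392e-14 ton_TNT ≈ 1.592e-14 ton_TNT (4 s.f.).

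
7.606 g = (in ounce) 0.2683. Check: 1 g = 0.001 kg, so 7.606 g = 7.606 * 0.001 = 0.007606 kg. 1 ounce = 0.028349523 kg, so 0.007606 kg = 0.007606 / 0.028349523 = 0.26829375 ounce ≈ 0.2683 ounce (4 s.f.).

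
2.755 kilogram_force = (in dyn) 1 kilogram_force = 9.80665 N, so 2.755 kilogram_force = 2.755 * 9.80665 = 27.017321 N. 1 dyn = 1e-05 N, so 27.017321 N = 27.017321 / 1e-05 = 2701732.1 dyn ≈ 2.702e+06 dyn (4 s.f.). Final answer: 2.702e+06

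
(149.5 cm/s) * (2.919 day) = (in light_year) 3.985e-11. Check: 1 cm/s = 0.01 m/s, so 149.5 cm/s = 149.5 * 0.01 = 1.495 m/s. 1 day = 86400 s, so 2.919 day = 2.919 * 86400 = 252201.6 s. Combine: 1.495 m/s * 252201.6 s = 377041.39 m. 1 light_year = 9.4607305e+15 m, so 377041.39 m = 377041.39 / 9.4607305e+15 = 3.9853307e-11 light_year ≈ 3.985e-11 light_year (4 s.f.).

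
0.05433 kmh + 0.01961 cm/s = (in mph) 0.0342. Check: 1 kmh = 0.27777778 m/s, so 0.05433 kmh = 0.05433 * 0.27777778 = 0.015091667 m/s. 1 cm/s = 0.01 m/s, so 0.01961 cm/s = 0.01961 * 0.01 = 0.0001961 m/s. Sum: 0.015091667 + 0.0001961 = 0.015287767 m/s. 1 mph = 0.44704 m/s, so 0.015287767 m/s = 0.015287767 / 0.44704 = 0.03419776 mph ≈ 0.0342 mph (4 s.f.).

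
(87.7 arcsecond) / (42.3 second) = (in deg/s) 1 arcsecond = 4.8481368e-06 rad, so 87.7 arcsecond = 87.7 * 4.8481368e-06 = 0.0004251816 rad. 42.3 second = 42.3 s. Combine: 0.0004251816 rad / 42.3 s = 1.0051574e-05 rad/s. 1 deg/s = 0.017453293 rad/s, so 1.0051574e-05 rad/s = 1.0051574e-05 / 0.017453293 = 0.00057591279 deg/s ≈ 0.0005759 deg/s (4 s.f.). Final answer: 0.0005759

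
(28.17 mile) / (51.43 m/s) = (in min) 14.69. Check: 1 mile = 1609.344 m, so 28.17 mile = 28.17 * 1609.344 = 45335.22 m. 51.43 m/s is already in m/s. Combine: 45335.22 m / 51.43 m/s = 881.49369 s. 1 min = 60 s, so 881.49369 s = 881.49369 / 60 = 14.691562 min ≈ 14.69 min (4 s.f.).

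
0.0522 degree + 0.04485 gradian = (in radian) 1 degree = 0.017453293 rad, so 0.0522 degree = 0.0522 * 0.017453293 = 0.00091106187 rad. 1 gradian = 0.015707963 rad, so 0.04485 gradian = 0.04485 * 0.015707963 = 0.00070450215 rad. Sum: 0.00091106187 + 0.00070450215 = 0.001615564 rad. 0.001615564 rad = 0.001615564 radian ≈ 0.001616 radian (4 s.f.). Final answer: 0.001616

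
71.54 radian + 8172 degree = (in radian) 71.54 radian = 71.54 rad. 1 degree = 0.017453293 rad, so 8172 degree = 8172 * 0.017453293 = 142.62831 rad. Sum: 71.54 + 142.62831 = 214.16831 rad. 214.16831 rad = 214.16831 radian ≈ 214.2 radian (4 s.f.). Final answer: 214.2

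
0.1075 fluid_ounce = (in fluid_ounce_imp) 0.1119. Check: 1 fluid_ounce = 2.957353e-05 m^3, so 0.1075 fluid_ounce = 0.1075 * 2.957353e-05 = 3.1791544e-06 m^3. 1 fluid_ounce_imp = 2.8413063e-05 m^3, so 3.1791544e-06 m^3 = 3.1791544e-06 / 2.8413063e-05 = 0.11189059 fluid_ounce_imp ≈ 0.1119 fluid_ounce_imp (4 s.f.).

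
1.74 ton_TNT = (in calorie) 1.74e+09. Check: 1 ton_TNT = 4.184e+09 J, so 1.74 ton_TNT = 1.74 * 4.184e+09 = 7.28016e+09 J. 1 calorie = 4.184 J, so 7.28016e+09 J = 7.28016e+09 / 4.184 = 1.74e+09 calorie.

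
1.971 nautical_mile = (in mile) 2.268. Check: 1 nautical_mile = 1852 m, so 1.971 nautical_mile = 1.971 * 1852 = 3650.292 m. 1 mile = 1609.344 m, so 3650.292 m = 3650.292 / 1609.344 = 2.2681863 mile ≈ 2.268 mile (4 s.f.).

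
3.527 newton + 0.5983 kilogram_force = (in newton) 9.394. Check: 3.527 newton = 3.527 N. 1 kilogram_force = 9.80665 N, so 0.5983 kilogram_force = 0.5983 * 9.80665 = 5.8673187 N. Sum: 3.527 + 5.8673187 = 9.3943187 N. 9.3943187 N = 9.3943187 newton ≈ 9.394 newton (4 s.f.).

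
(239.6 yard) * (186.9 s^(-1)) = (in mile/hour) 9.16e+04. Check: 1 yard = 0.9144 m, so 239.6 yard = 239.6 * 0.9144 = 219.09024 m. 186.9 s^(-1) = 186.9 Hz. Combine: 219.09024 m * 186.9 Hz = 40947.966 m/s. 1 mile/hour = 0.44704 m/s, so 40947.966 m/s = 40947.966 / 0.44704 = 91597.991 mile/hour ≈ 9.16e+04 mile/hour (4 s.f.).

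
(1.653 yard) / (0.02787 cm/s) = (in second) 1 yard = 0.9144 m, so 1.653 yard = 1.653 * 0.9144 = 1.5115032 m. 1 cm/s = 0.01 m/s, so 0.02787 cm/s = 0.02787 * 0.01 = 0.0002787 m/s. Combine: 1.5115032 m / 0.0002787 m/s = 5423.4058 s. 5423.4058 s = 5423.4058 second ≈ 5423 second (4 s.f.). Final answer: 5423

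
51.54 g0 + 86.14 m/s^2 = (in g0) 1 g0 = 9.80665 m/s^2, so 51.54 g0 = 51.54 * 9.80665 = 505.43474 m/s^2. 86.14 m/s^2 is already in m/s^2. Sum: 505.43474 + 86.14 = 591.57474 m/s^2. 1 g0 = 9.80665 m/s^2, so 591.57474 m/s^2 = 591.57474 / 9.80665 = 60.323835 g0 ≈ 60.32 g0 (4 s.f.). Final answer: 60.32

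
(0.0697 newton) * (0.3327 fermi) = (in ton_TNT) 5.542e-27. Check: 0.0697 newton = 0.0697 N. 1 fermi = 1e-15 m, so 0.3327 fermi = 0.3327 * 1e-15 = 3.327e-16 m. Combine: 0.0697 N * 3.327e-16 m = 2.318919e-17 J. 1 ton_TNT = 4.184e+09 J, so 2.318919e-17 J = 2.318919e-17 / 4.184e+09 = 5.5423494e-27 ton_TNT ≈ 5.542e-27 ton_TNT (4 s.f.).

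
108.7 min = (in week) 1 min = 60 s, so 108.7 min = 108.7 * 60 = 6522 s. 1 week = 604800 s, so 6522 s = 6522 / 604800 = 0.01078373 week ≈ 0.01078 week (4 s.f.). Final answer: 0.01078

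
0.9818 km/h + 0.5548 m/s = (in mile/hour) 1 km/h = 0.27777778 m/s, so 0.9818 km/h = 0.9818 * 0.27777778 = 0.27272222 m/s. 0.5548 m/s is already in m/s. Sum: 0.27272222 + 0.5548 = 0.82752222 m/s. 1 mile/hour = 0.44704 m/s, so 0.82752222 m/s = 0.82752222 / 0.44704 = 1.8511145 mile/hour ≈ 1.851 mile/hour (4 s.f.). Final answer: 1.851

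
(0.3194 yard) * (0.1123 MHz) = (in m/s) 1 yard = 0.9144 m, so 0.3194 yard = 0.3194 * 0.9144 = 0.29205936 m. 1 MHz = 1000000 Hz, so 0.1123 MHz = 0.1123 * 1000000 = 112300 Hz. Combine: 0.29205936 m * 112300 Hz = 32798.266 m/s. Result: 32798.266 m/s ≈ 3.28e+04 m/s (4 s.f.). Final answer: 3.28e+04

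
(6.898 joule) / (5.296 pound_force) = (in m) 6.898 joule = 6.898 J. 1 pound_force = 4.4482216 N, so 5.296 pound_force = 5.296 * 4.4482216 = 23.557782 N. Combine: 6.898 J / 23.557782 N = 0.29281195 m. Result: 0.29281195 m ≈ 0.2928 m (4 s.f.). Final answer: 0.2928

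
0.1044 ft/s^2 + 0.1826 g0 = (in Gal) 182.3. Check: 1 ft/s^2 = 0.3048 m/s^2, so 0.1044 ft/s^2 = 0.1044 * 0.3048 = 0.03182112 m/s^2. 1 g0 = 9.80665 m/s^2, so 0.1826 g0 = 0.1826 * 9.80665 = 1.7906943 m/s^2. Sum: 0.03182112 + 1.7906943 = 1.8225154 m/s^2. 1 Gal = 0.01 m/s^2, so 1.8225154 m/s^2 = 1.8225154 / 0.01 = 182.25154 Gal ≈ 182.3 Gal (4 s.f.).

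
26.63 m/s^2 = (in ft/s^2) 1 ft/s^2 = 0.3048 m/s^2, so 26.63 m/s^2 = 26.63 / 0.3048 = 87.368766 ft/s^2 ≈ 87.37 ft/s^2 (4 s.f.). Final answer: 87.37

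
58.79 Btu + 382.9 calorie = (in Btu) 60.31. Check: 1 Btu = 1055.0559 J, so 58.79 Btu = 58.79 * 1055.0559 = 62026.734 J. 1 calorie = 4.184 J, so 382.9 calorie = 382.9 * 4.184 = 1602.0536 J. Sum: 62026.734 + 1602.0536 = 63628.787 J. 1 Btu = 1055.0559 J, so 63628.787 J = 63628.787 / 1055.0559 = 60.308454 Btu ≈ 60.31 Btu (4 s.f.).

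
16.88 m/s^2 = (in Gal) 1688. Check: 1 Gal = 0.01 m/s^2, so 16.88 m/s^2 = 16.88 / 0.01 = 1688 Gal.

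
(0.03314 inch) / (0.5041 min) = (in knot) 5.41e-05. Check: 1 inch = 0.0254 m, so 0.03314 inch = 0.03314 * 0.0254 = 0.000841756 m. 1 min = 60 s, so 0.5041 min = 0.5041 * 60 = 30.246 s. Combine: 0.000841756 m / 30.246 s = 2.7830325e-05 m/s. 1 knot = 0.51444444 m/s, so 2.7830325e-05 m/s = 2.7830325e-05 / 0.51444444 = 5.4097823e-05 knot ≈ 5.41e-05 knot (4 s.f.).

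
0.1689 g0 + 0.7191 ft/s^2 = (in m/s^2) 1.876. Check: 1 g0 = 9.80665 m/s^2, so 0.1689 g0 = 0.1689 * 9.80665 = 1.6563432 m/s^2. 1 ft/s^2 = 0.3048 m/s^2, so 0.7191 ft/s^2 = 0.7191 * 0.3048 = 0.21918168 m/s^2. Sum: 1.6563432 + 0.21918168 = 1.8755249 m/s^2. Result: 1.8755249 m/s^2 ≈ 1.876 m/s^2 (4 s.f.).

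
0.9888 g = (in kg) 1 g = 0.001 kg, so 0.9888 g = 0.9888 * 0.001 = 0.0009888 kg. Result: 0.0009888 kg. Final answer: 0.0009888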